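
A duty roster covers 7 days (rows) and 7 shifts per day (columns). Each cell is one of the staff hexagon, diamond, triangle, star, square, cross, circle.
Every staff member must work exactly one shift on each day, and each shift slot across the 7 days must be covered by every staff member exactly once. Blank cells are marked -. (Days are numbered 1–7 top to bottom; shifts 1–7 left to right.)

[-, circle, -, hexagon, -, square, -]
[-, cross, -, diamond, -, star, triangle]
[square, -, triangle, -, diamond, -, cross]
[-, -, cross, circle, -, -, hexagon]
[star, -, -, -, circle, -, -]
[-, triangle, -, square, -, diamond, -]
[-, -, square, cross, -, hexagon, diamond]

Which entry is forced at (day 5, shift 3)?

Day 1, shift 7: day 1 has {hexagon, square, circle} and shift 7 has {hexagon, diamond, triangle, cross}, leaving only star.
Day 1, shift 3: day 1 has {hexagon, star, square, circle} and shift 3 has {triangle, square, cross}, leaving only diamond.
Day 5 already has {star, circle} and shift 3 already has {diamond, triangle, square, cross}, so day 5, shift 3 must be hexagon.

hexagon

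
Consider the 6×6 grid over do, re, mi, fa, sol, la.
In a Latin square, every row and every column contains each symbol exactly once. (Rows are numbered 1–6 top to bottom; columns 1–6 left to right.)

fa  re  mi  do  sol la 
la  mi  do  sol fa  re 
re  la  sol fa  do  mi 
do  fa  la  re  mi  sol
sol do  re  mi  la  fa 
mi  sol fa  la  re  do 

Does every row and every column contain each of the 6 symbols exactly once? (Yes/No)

Yes

Each row is a permutation of the 6 symbols, and so is each column.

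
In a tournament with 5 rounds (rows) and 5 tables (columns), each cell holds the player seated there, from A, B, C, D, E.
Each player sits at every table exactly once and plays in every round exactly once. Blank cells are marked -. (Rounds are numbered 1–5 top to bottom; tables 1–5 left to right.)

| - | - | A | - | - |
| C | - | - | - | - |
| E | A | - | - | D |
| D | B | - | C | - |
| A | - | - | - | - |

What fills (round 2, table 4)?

Round 1, table 1: round 1 has {A} and table 1 has {A, C, D, E}, leaving only B.
Round 3, table 4: round 3 has {A, D, E} and table 4 has {C}, leaving only B.
Round 3, table 3: round 3 has {A, B, D, E} and table 3 has {A}, leaving only C.
Round 4, table 3: round 4 has {B, C, D} and table 3 has {A, C}, leaving only E.
Round 4, table 5: round 4 has {B, C, D, E} and table 5 has {D}, leaving only A.
Round 2, table 4 is narrowed to {A, D, E}.
If it were D, then round 5, table 4 would be left with no valid symbol.
If it were E, then round 5, table 4 would be left with no valid symbol.
So round 2, table 4 must be A.

A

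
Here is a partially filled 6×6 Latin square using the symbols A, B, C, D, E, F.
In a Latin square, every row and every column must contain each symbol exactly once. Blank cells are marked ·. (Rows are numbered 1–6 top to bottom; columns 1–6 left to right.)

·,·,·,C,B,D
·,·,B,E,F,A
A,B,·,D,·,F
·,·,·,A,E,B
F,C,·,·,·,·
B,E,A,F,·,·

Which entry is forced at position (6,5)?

D

Row 1, column 1: row 1 has {B, C, D} and column 1 has {A, B, F}, leaving only E.
Row 1, column 3: row 1 has {B, C, D, E} and column 3 has {A, B}, leaving only F.
Row 1, column 2: row 1 has {B, C, D, E, F} and column 2 has {B, C, E}, leaving only A.
Row 2, column 2: row 2 has {A, B, E, F} and column 2 has {A, B, C, E}, leaving only D.
Row 2, column 1: row 2 has {A, B, D, E, F} and column 1 has {A, B, E, F}, leaving only C.
Row 3, column 5: row 3 has {A, B, D, F} and column 5 has {B, E, F}, leaving only C.
Row 6 already has {A, B, E, F} and column 5 already has {B, C, E, F}, so row 6, column 5 must be D.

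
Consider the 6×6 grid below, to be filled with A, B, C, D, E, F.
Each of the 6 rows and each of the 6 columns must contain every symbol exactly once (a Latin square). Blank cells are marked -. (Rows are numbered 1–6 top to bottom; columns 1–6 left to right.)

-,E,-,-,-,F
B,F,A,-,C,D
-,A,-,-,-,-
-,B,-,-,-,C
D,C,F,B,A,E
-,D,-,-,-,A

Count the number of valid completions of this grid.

14

Row 1, column 1: eliminating its row and column leaves {A, C}.
Row 1, column 3: eliminating its row and column leaves {B, C, D}.
Row 1, column 4: eliminating its row and column leaves {A, C, D}.
Row 1, column 5: eliminating its row and column leaves {B, D}.
Row 2, column 4: eliminating its row and column leaves {E}.
Row 3, column 1: eliminating its row and column leaves {C, E, F}.
Row 3, column 3: eliminating its row and column leaves {B, C, D, E}.
Row 3, column 4: eliminating its row and column leaves {C, D, E, F}.
Row 3, column 5: eliminating its row and column leaves {B, D, E, F}.
Row 3, column 6: eliminating its row and column leaves {B}.
Row 4, column 1: eliminating its row and column leaves {A, E, F}.
Row 4, column 3: eliminating its row and column leaves {D, E}.
Row 4, column 4: eliminating its row and column leaves {A, D, E, F}.
Row 4, column 5: eliminating its row and column leaves {D, E, F}.
Row 6, column 1: eliminating its row and column leaves {C, E, F}.
Row 6, column 3: eliminating its row and column leaves {B, C, E}.
Row 6, column 4: eliminating its row and column leaves {C, E, F}.
Row 6, column 5: eliminating its row and column leaves {B, E, F}.
Enumerating the assignments across these blanks that avoid any row or column repeat gives 14 completions.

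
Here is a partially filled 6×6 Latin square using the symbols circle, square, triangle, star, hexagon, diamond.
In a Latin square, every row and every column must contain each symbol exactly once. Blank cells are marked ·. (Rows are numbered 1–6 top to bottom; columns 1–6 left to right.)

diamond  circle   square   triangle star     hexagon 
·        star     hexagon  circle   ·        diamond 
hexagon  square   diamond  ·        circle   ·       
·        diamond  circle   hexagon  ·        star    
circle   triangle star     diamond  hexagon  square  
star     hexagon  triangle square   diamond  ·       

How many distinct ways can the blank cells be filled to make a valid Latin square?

2

Row 2, column 1: eliminating its row and column leaves {square, triangle}.
Row 2, column 5: eliminating its row and column leaves {square, triangle}.
Row 3, column 4: eliminating its row and column leaves {star}.
Row 3, column 6: eliminating its row and column leaves {triangle}.
Row 4, column 1: eliminating its row and column leaves {square, triangle}.
Row 4, column 5: eliminating its row and column leaves {square, triangle}.
Row 6, column 6: eliminating its row and column leaves {circle}.
Enumerating the assignments across these blanks that avoid any row or column repeat gives 2 completions.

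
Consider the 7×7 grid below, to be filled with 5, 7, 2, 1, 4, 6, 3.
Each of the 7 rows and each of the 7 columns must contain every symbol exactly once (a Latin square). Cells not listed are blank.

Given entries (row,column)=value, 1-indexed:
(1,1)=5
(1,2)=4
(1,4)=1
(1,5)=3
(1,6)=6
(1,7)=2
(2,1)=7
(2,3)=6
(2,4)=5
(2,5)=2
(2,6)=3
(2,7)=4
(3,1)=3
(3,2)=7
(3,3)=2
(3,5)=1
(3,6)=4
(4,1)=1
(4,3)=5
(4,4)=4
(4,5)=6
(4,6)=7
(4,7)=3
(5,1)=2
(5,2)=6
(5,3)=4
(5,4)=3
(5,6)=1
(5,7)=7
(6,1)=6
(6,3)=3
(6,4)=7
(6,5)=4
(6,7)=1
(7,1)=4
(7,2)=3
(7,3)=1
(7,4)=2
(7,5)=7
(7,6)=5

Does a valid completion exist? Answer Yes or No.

No row or column among the givens repeats a symbol, and propagating forced cells runs into no contradiction.
One valid completion exists (for instance, 5 4 7 1 3 6 2 / 7 1 6 5 2 3 4 / 3 7 2 6 1 4 5 / 1 2 5 4 6 7 3 / 2 6 4 3 5 1 7 / 6 5 3 7 4 2 1 / 4 3 1 2 7 5 6).

Yes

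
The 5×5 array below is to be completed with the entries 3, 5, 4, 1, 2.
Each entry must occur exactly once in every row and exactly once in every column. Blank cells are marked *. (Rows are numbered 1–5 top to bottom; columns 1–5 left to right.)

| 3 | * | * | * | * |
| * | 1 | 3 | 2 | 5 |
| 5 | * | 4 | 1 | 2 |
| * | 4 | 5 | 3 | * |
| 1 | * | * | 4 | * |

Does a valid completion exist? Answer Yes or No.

Yes

No row or column among the givens repeats a symbol, and propagating forced cells runs into no contradiction.
One valid completion exists (for instance, 3 2 1 5 4 / 4 1 3 2 5 / 5 3 4 1 2 / 2 4 5 3 1 / 1 5 2 4 3).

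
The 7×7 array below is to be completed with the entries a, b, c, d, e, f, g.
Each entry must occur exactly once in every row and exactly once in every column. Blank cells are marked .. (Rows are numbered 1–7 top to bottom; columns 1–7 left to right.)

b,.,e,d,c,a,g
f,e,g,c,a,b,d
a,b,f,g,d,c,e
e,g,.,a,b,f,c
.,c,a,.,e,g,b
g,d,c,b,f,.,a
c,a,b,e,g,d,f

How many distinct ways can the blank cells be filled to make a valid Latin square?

Row 1, column 2: eliminating its row and column leaves {f}.
Row 4, column 3: eliminating its row and column leaves {d}.
Row 5, column 1: eliminating its row and column leaves {d}.
Row 5, column 4: eliminating its row and column leaves {f}.
Row 6, column 6: eliminating its row and column leaves {e}.
Only one assignment across all blanks avoids any row or column repeat, giving 1 completion.

1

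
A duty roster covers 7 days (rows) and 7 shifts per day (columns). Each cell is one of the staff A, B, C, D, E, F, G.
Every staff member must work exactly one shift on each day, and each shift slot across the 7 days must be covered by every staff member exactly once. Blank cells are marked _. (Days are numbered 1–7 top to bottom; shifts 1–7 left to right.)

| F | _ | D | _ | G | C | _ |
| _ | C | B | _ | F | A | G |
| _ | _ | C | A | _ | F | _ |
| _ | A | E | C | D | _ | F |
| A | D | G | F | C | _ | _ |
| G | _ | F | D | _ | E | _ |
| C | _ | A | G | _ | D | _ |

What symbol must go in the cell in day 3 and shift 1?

Day 2, shift 4: day 2 has {A, B, C, F, G} and shift 4 has {A, C, D, F, G}, leaving only E.
Day 1, shift 4: day 1 has {C, D, F, G} and shift 4 has {A, C, D, E, F, G}, leaving only B.
Day 1, shift 2: day 1 has {B, C, D, F, G} and shift 2 has {A, C, D}, leaving only E.
Day 1, shift 7: day 1 has {B, C, D, E, F, G} and shift 7 has {F, G}, leaving only A.
Day 2, shift 1: day 2 has {A, B, C, E, F, G} and shift 1 has {A, C, F, G}, leaving only D.
Day 4, shift 1: day 4 has {A, C, D, E, F} and shift 1 has {A, C, D, F, G}, leaving only B.
Day 3 already has {A, C, F} and shift 1 already has {A, B, C, D, F, G}, so day 3, shift 1 must be E.

E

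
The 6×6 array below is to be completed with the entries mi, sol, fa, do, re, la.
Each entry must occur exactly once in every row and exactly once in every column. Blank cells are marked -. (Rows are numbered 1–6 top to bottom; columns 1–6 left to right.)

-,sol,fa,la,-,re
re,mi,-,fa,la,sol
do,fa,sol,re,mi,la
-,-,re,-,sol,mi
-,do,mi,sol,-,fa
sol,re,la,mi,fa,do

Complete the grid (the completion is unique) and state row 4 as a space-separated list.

Row 4, column 2: row 4 has {mi, sol, re} and column 2 has {mi, sol, fa, do, re}, leaving only la.
Row 4, column 1: row 4 has {mi, sol, re, la} and column 1 has {sol, do, re}, leaving only fa.
Row 4, column 4: row 4 has {mi, sol, fa, re, la} and column 4 has {mi, sol, fa, re, la}, leaving only do.
So row 4 reads: fa la re do sol mi.

fa la re do sol mi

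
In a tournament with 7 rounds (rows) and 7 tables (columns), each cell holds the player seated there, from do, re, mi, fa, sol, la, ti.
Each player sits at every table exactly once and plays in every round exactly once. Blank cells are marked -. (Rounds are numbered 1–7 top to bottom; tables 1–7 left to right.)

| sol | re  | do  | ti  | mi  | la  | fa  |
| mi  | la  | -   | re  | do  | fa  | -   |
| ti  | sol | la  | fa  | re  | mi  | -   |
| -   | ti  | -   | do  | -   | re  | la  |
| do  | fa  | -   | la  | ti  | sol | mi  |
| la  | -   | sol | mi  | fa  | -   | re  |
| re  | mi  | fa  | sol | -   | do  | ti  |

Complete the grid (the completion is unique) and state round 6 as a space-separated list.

Round 6, table 2: round 6 has {re, mi, fa, sol, la} and table 2 has {re, mi, fa, sol, la, ti}, leaving only do.
Round 6, table 6: round 6 has {do, re, mi, fa, sol, la} and table 6 has {do, re, mi, fa, sol, la}, leaving only ti.
So round 6 reads: la do sol mi fa ti re.

la do sol mi fa ti re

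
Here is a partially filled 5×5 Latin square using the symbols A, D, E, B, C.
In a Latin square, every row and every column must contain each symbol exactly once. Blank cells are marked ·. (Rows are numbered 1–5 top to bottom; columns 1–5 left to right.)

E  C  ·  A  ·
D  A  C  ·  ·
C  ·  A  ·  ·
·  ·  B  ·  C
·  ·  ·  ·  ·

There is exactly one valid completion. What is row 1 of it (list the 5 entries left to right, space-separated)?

Row 1, column 3: row 1 has {A, E, C} and column 3 has {A, B, C}, leaving only D.
Row 1, column 5: row 1 has {A, D, E, C} and column 5 has {C}, leaving only B.
So row 1 reads: E C D A B.

E C D A B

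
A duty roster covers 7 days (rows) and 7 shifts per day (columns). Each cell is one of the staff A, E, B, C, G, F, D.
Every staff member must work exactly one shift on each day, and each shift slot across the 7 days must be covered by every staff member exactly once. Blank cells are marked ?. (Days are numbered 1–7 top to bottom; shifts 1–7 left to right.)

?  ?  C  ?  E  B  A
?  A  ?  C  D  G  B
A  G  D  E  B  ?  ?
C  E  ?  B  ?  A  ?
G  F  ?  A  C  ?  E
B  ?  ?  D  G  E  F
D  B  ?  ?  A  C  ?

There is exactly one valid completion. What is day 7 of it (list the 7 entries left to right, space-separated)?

Day 7, shift 7: day 7 has {A, B, C, D} and shift 7 has {A, E, B, F}, leaving only G.
Day 7, shift 4: day 7 has {A, B, C, G, D} and shift 4 has {A, E, B, C, D}, leaving only F.
Day 7, shift 3: day 7 has {A, B, C, G, F, D} and shift 3 has {C, D}, leaving only E.
So day 7 reads: D B E F A C G.

D B E F A C G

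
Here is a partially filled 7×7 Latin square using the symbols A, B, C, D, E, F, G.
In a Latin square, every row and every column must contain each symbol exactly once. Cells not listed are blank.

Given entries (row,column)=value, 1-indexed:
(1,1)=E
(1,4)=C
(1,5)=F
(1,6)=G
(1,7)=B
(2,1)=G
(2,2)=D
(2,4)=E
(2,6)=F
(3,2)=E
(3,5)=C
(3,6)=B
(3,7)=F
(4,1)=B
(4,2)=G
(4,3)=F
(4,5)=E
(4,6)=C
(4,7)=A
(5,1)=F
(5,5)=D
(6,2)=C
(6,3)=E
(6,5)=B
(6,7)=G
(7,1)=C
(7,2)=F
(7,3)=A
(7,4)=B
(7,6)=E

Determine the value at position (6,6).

D

Row 1, column 2: row 1 has {B, C, E, F, G} and column 2 has {C, D, E, F, G}, leaving only A.
Row 1, column 3: row 1 has {A, B, C, E, F, G} and column 3 has {A, E, F}, leaving only D.
Row 2, column 5: row 2 has {D, E, F, G} and column 5 has {B, C, D, E, F}, leaving only A.
Row 2, column 7: row 2 has {A, D, E, F, G} and column 7 has {A, B, F, G}, leaving only C.
Row 2, column 3: row 2 has {A, C, D, E, F, G} and column 3 has {A, D, E, F}, leaving only B.
Row 3, column 3: row 3 has {B, C, E, F} and column 3 has {A, B, D, E, F}, leaving only G.
Row 4, column 4: row 4 has {A, B, C, E, F, G} and column 4 has {B, C, E}, leaving only D.
Row 3, column 4: row 3 has {B, C, E, F, G} and column 4 has {B, C, D, E}, leaving only A.
Row 3, column 1: row 3 has {A, B, C, E, F, G} and column 1 has {B, C, E, F, G}, leaving only D.
Row 5, column 2: row 5 has {D, F} and column 2 has {A, C, D, E, F, G}, leaving only B.
Row 5, column 3: row 5 has {B, D, F} and column 3 has {A, B, D, E, F, G}, leaving only C.
Row 5, column 4: row 5 has {B, C, D, F} and column 4 has {A, B, C, D, E}, leaving only G.
Row 5, column 6: row 5 has {B, C, D, F, G} and column 6 has {B, C, E, F, G}, leaving only A.
Row 6 already has {B, C, E, G} and column 6 already has {A, B, C, E, F, G}, so row 6, column 6 must be D.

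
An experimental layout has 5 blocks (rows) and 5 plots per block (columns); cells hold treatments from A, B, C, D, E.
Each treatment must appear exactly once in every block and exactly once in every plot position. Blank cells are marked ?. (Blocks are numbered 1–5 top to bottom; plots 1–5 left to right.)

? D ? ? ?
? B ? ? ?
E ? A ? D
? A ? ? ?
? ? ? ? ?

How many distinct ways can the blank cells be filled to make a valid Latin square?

Block 1, plot 1: eliminating its block and plot leaves {A, B, C}.
Block 1, plot 3: eliminating its block and plot leaves {B, C, E}.
Block 1, plot 4: eliminating its block and plot leaves {A, B, C, E}.
Block 1, plot 5: eliminating its block and plot leaves {A, B, C, E}.
Block 2, plot 1: eliminating its block and plot leaves {A, C, D}.
Block 2, plot 3: eliminating its block and plot leaves {C, D, E}.
Block 2, plot 4: eliminating its block and plot leaves {A, C, D, E}.
Block 2, plot 5: eliminating its block and plot leaves {A, C, E}.
Block 3, plot 2: eliminating its block and plot leaves {C}.
Block 3, plot 4: eliminating its block and plot leaves {B, C}.
Block 4, plot 1: eliminating its block and plot leaves {B, C, D}.
Block 4, plot 3: eliminating its block and plot leaves {B, C, D, E}.
Block 4, plot 4: eliminating its block and plot leaves {B, C, D, E}.
Block 4, plot 5: eliminating its block and plot leaves {B, C, E}.
Block 5, plot 1: eliminating its block and plot leaves {A, B, C, D}.
Block 5, plot 2: eliminating its block and plot leaves {C, E}.
Block 5, plot 3: eliminating its block and plot leaves {B, C, D, E}.
Block 5, plot 4: eliminating its block and plot leaves {A, B, C, D, E}.
Block 5, plot 5: eliminating its block and plot leaves {A, B, C, E}.
Enumerating the assignments across these blanks that avoid any block or plot repeat gives 56 completions.

56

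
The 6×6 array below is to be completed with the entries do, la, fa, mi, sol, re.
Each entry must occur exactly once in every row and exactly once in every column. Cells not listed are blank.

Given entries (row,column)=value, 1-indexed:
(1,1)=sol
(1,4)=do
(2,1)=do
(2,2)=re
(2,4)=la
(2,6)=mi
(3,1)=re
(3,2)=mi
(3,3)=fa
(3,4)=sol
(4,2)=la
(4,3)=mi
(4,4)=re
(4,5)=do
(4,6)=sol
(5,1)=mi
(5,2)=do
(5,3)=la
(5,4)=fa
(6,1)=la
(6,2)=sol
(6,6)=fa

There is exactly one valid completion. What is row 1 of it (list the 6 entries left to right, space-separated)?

Row 1, column 2: row 1 has {do, sol} and column 2 has {do, la, mi, sol, re}, leaving only fa.
Row 1, column 3: row 1 has {do, fa, sol} and column 3 has {la, fa, mi}, leaving only re.
Row 1, column 6: row 1 has {do, fa, sol, re} and column 6 has {fa, mi, sol}, leaving only la.
Row 1, column 5: row 1 has {do, la, fa, sol, re} and column 5 has {do}, leaving only mi.
So row 1 reads: sol fa re do mi la.

sol fa re do mi la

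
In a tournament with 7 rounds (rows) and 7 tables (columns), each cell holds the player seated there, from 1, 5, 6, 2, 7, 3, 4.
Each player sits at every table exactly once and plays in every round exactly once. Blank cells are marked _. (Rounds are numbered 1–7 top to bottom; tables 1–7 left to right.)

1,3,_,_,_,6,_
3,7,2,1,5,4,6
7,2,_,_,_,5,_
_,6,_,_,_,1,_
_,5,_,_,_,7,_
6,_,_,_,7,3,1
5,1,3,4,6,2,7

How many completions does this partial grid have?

Round 1, table 3: eliminating its round and table leaves {5, 7, 4}.
Round 1, table 4: eliminating its round and table leaves {5, 2, 7}.
Round 1, table 5: eliminating its round and table leaves {2, 4}.
Round 1, table 7: eliminating its round and table leaves {5, 2, 4}.
Round 3, table 3: eliminating its round and table leaves {1, 6, 4}.
Round 3, table 4: eliminating its round and table leaves {6, 3}.
Round 3, table 5: eliminating its round and table leaves {1, 3, 4}.
Round 3, table 7: eliminating its round and table leaves {3, 4}.
Round 4, table 1: eliminating its round and table leaves {2, 4}.
Round 4, table 3: eliminating its round and table leaves {5, 7, 4}.
Round 4, table 4: eliminating its round and table leaves {5, 2, 7, 3}.
Round 4, table 5: eliminating its round and table leaves {2, 3, 4}.
Round 4, table 7: eliminating its round and table leaves {5, 2, 3, 4}.
Round 5, table 1: eliminating its round and table leaves {2, 4}.
Round 5, table 3: eliminating its round and table leaves {1, 6, 4}.
Round 5, table 4: eliminating its round and table leaves {6, 2, 3}.
Round 5, table 5: eliminating its round and table leaves {1, 2, 3, 4}.
Round 5, table 7: eliminating its round and table leaves {2, 3, 4}.
Round 6, table 2: eliminating its round and table leaves {4}.
Round 6, table 3: eliminating its round and table leaves {5, 4}.
Round 6, table 4: eliminating its round and table leaves {5, 2}.
Enumerating the assignments across these blanks that avoid any round or table repeat gives 7 completions.

7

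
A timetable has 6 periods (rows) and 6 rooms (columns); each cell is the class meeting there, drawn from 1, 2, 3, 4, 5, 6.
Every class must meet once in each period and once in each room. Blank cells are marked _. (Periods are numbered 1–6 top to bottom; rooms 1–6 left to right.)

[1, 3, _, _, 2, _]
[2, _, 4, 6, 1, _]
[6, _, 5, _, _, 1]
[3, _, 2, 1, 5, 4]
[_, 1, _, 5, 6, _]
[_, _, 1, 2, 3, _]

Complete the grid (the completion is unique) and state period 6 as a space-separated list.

Period 1, room 3: period 1 has {1, 2, 3} and room 3 has {1, 2, 4, 5}, leaving only 6.
Period 1, room 4: period 1 has {1, 2, 3, 6} and room 4 has {1, 2, 5, 6}, leaving only 4.
Period 1, room 6: period 1 has {1, 2, 3, 4, 6} and room 6 has {1, 4}, leaving only 5.
Period 6, room 6: period 6 has {1, 2, 3} and room 6 has {1, 4, 5}, leaving only 6.
Period 2, room 2: period 2 has {1, 2, 4, 6} and room 2 has {1, 3}, leaving only 5.
Period 6, room 2: period 6 has {1, 2, 3, 6} and room 2 has {1, 3, 5}, leaving only 4.
Period 6, room 1: period 6 has {1, 2, 3, 4, 6} and room 1 has {1, 2, 3, 6}, leaving only 5.
So period 6 reads: 5 4 1 2 3 6.

5 4 1 2 3 6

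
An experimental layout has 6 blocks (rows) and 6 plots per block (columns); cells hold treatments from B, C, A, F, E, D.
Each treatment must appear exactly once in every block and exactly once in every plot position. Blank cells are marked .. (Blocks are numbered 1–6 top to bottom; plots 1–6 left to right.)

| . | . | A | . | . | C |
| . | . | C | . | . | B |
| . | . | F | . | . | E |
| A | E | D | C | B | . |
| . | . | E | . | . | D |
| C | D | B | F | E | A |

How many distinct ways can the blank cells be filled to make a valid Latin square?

10

Block 1, plot 1: eliminating its block and plot leaves {B, F, E, D}.
Block 1, plot 2: eliminating its block and plot leaves {B, F}.
Block 1, plot 4: eliminating its block and plot leaves {B, E, D}.
Block 1, plot 5: eliminating its block and plot leaves {F, D}.
Block 2, plot 1: eliminating its block and plot leaves {F, E, D}.
Block 2, plot 2: eliminating its block and plot leaves {A, F}.
Block 2, plot 4: eliminating its block and plot leaves {A, E, D}.
Block 2, plot 5: eliminating its block and plot leaves {A, F, D}.
Block 3, plot 1: eliminating its block and plot leaves {B, D}.
Block 3, plot 2: eliminating its block and plot leaves {B, C, A}.
Block 3, plot 4: eliminating its block and plot leaves {B, A, D}.
Block 3, plot 5: eliminating its block and plot leaves {C, A, D}.
Block 4, plot 6: eliminating its block and plot leaves {F}.
Block 5, plot 1: eliminating its block and plot leaves {B, F}.
Block 5, plot 2: eliminating its block and plot leaves {B, C, A, F}.
Block 5, plot 4: eliminating its block and plot leaves {B, A}.
Block 5, plot 5: eliminating its block and plot leaves {C, A, F}.
Enumerating the assignments across these blanks that avoid any block or plot repeat gives 10 completions.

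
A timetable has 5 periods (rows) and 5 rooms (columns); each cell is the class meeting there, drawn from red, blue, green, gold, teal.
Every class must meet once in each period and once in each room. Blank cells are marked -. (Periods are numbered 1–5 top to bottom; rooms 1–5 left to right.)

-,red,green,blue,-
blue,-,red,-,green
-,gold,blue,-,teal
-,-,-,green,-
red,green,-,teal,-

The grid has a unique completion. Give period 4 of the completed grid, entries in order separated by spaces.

Period 1, room 5: period 1 has {red, blue, green} and room 5 has {green, teal}, leaving only gold.
Period 1, room 1: period 1 has {red, blue, green, gold} and room 1 has {red, blue}, leaving only teal.
Period 4, room 1: period 4 has {green} and room 1 has {red, blue, teal}, leaving only gold.
Period 4, room 3: period 4 has {green, gold} and room 3 has {red, blue, green}, leaving only teal.
Period 4, room 2: period 4 has {green, gold, teal} and room 2 has {red, green, gold}, leaving only blue.
Period 4, room 5: period 4 has {blue, green, gold, teal} and room 5 has {green, gold, teal}, leaving only red.
So period 4 reads: gold blue teal green red.

gold blue teal green red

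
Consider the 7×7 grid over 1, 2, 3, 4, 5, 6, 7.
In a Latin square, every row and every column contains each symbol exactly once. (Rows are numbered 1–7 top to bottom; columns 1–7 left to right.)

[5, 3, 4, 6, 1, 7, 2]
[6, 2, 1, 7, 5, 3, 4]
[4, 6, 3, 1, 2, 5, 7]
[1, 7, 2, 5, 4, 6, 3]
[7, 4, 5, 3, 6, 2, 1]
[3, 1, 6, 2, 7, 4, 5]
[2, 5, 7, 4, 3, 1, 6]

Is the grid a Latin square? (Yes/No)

Each row is a permutation of the 7 symbols, and so is each column.

Yes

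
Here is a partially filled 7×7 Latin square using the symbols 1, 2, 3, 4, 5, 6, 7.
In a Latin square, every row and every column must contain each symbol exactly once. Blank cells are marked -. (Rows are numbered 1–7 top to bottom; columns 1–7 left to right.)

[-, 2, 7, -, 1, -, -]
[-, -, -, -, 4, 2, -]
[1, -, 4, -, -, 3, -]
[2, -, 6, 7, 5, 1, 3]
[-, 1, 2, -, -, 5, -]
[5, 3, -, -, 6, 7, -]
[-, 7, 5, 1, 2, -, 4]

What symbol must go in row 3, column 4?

Row 3, column 5: row 3 has {1, 3, 4} and column 5 has {1, 2, 4, 5, 6}, leaving only 7.
Row 4, column 2: row 4 has {1, 2, 3, 5, 6, 7} and column 2 has {1, 2, 3, 7}, leaving only 4.
Row 5, column 5: row 5 has {1, 2, 5} and column 5 has {1, 2, 4, 5, 6, 7}, leaving only 3.
Row 6, column 3: row 6 has {3, 5, 6, 7} and column 3 has {2, 4, 5, 6, 7}, leaving only 1.
Row 2, column 3: row 2 has {2, 4} and column 3 has {1, 2, 4, 5, 6, 7}, leaving only 3.
Row 6, column 7: row 6 has {1, 3, 5, 6, 7} and column 7 has {3, 4}, leaving only 2.
Row 6, column 4: row 6 has {1, 2, 3, 5, 6, 7} and column 4 has {1, 7}, leaving only 4.
Row 5, column 4: row 5 has {1, 2, 3, 5} and column 4 has {1, 4, 7}, leaving only 6.
Row 2, column 4: row 2 has {2, 3, 4} and column 4 has {1, 4, 6, 7}, leaving only 5.
Row 3 already has {1, 3, 4, 7} and column 4 already has {1, 4, 5, 6, 7}, so row 3, column 4 must be 2.

2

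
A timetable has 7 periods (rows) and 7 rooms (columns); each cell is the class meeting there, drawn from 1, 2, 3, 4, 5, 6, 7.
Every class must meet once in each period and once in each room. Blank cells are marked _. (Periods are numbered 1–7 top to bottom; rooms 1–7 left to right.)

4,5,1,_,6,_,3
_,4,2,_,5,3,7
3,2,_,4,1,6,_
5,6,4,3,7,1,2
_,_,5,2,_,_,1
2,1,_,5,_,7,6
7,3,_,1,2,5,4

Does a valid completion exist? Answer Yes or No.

No period or room among the givens repeats a symbol, and propagating forced cells runs into no contradiction.
One valid completion exists (for instance, 4 5 1 7 6 2 3 / 1 4 2 6 5 3 7 / 3 2 7 4 1 6 5 / 5 6 4 3 7 1 2 / 6 7 5 2 3 4 1 / 2 1 3 5 4 7 6 / 7 3 6 1 2 5 4).

Yes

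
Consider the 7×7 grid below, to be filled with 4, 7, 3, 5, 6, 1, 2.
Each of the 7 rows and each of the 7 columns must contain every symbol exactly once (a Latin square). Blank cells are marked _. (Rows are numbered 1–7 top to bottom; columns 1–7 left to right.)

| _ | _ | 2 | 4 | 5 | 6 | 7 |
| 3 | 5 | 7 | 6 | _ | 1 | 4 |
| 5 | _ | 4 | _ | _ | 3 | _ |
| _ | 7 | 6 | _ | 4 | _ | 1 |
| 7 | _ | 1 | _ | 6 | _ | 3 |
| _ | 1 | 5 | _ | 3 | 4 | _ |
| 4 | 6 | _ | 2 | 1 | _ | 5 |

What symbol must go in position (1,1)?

Row 1 already has {4, 7, 5, 6, 2} and column 1 already has {4, 7, 3, 5}, so row 1, column 1 must be 1.

1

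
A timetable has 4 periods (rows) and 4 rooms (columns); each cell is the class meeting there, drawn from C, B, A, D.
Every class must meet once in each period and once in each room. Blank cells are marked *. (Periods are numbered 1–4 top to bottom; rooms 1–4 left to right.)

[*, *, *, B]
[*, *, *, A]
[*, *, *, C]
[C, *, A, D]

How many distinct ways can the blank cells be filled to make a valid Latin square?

Period 1, room 1: eliminating its period and room leaves {A, D}.
Period 1, room 2: eliminating its period and room leaves {C, A, D}.
Period 1, room 3: eliminating its period and room leaves {C, D}.
Period 2, room 1: eliminating its period and room leaves {B, D}.
Period 2, room 2: eliminating its period and room leaves {C, B, D}.
Period 2, room 3: eliminating its period and room leaves {C, B, D}.
Period 3, room 1: eliminating its period and room leaves {B, A, D}.
Period 3, room 2: eliminating its period and room leaves {B, A, D}.
Period 3, room 3: eliminating its period and room leaves {B, D}.
Period 4, room 2: eliminating its period and room leaves {B}.
Enumerating the assignments across these blanks that avoid any period or room repeat gives 4 completions.

4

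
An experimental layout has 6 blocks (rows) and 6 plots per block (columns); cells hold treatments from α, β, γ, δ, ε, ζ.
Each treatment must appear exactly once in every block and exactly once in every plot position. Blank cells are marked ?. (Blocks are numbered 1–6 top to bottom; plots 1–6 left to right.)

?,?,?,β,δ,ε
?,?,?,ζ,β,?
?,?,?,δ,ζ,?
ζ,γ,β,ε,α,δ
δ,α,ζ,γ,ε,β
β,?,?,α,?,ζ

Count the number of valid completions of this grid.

6

Block 1, plot 1: eliminating its block and plot leaves {α, γ}.
Block 1, plot 2: eliminating its block and plot leaves {ζ}.
Block 1, plot 3: eliminating its block and plot leaves {α, γ}.
Block 2, plot 1: eliminating its block and plot leaves {α, γ, ε}.
Block 2, plot 2: eliminating its block and plot leaves {δ, ε}.
Block 2, plot 3: eliminating its block and plot leaves {α, γ, δ, ε}.
Block 2, plot 6: eliminating its block and plot leaves {α, γ}.
Block 3, plot 1: eliminating its block and plot leaves {α, γ, ε}.
Block 3, plot 2: eliminating its block and plot leaves {β, ε}.
Block 3, plot 3: eliminating its block and plot leaves {α, γ, ε}.
Block 3, plot 6: eliminating its block and plot leaves {α, γ}.
Block 6, plot 2: eliminating its block and plot leaves {δ, ε}.
Block 6, plot 3: eliminating its block and plot leaves {γ, δ, ε}.
Block 6, plot 5: eliminating its block and plot leaves {γ}.
Enumerating the assignments across these blanks that avoid any block or plot repeat gives 6 completions.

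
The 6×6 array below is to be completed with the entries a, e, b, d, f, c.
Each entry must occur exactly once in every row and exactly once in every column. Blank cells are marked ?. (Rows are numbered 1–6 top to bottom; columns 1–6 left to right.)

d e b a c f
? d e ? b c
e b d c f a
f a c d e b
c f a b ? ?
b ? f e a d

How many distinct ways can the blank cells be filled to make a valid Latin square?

Row 2, column 1: eliminating its row and column leaves {a}.
Row 2, column 4: eliminating its row and column leaves {f}.
Row 5, column 5: eliminating its row and column leaves {d}.
Row 5, column 6: eliminating its row and column leaves {e}.
Row 6, column 2: eliminating its row and column leaves {c}.
Only one assignment across all blanks avoids any row or column repeat, giving 1 completion.

1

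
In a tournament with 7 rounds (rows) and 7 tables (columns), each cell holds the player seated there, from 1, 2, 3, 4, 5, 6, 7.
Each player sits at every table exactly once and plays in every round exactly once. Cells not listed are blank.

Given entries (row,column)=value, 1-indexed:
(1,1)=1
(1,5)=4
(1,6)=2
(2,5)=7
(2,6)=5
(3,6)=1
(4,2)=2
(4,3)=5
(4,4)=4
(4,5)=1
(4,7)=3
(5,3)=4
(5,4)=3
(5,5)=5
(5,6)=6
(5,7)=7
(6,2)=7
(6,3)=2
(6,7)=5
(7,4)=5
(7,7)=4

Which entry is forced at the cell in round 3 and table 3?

7

Round 1, table 7: round 1 has {1, 2, 4} and table 7 has {3, 4, 5, 7}, leaving only 6.
Round 1, table 4: round 1 has {1, 2, 4, 6} and table 4 has {3, 4, 5}, leaving only 7.
Round 1, table 3: round 1 has {1, 2, 4, 6, 7} and table 3 has {2, 4, 5}, leaving only 3.
Round 1, table 2: round 1 has {1, 2, 3, 4, 6, 7} and table 2 has {2, 7}, leaving only 5.
Round 3, table 7: round 3 has {1} and table 7 has {3, 4, 5, 6, 7}, leaving only 2.
Round 2, table 7: round 2 has {5, 7} and table 7 has {2, 3, 4, 5, 6, 7}, leaving only 1.
Round 2, table 3: round 2 has {1, 5, 7} and table 3 has {2, 3, 4, 5}, leaving only 6.
Round 3 already has {1, 2} and table 3 already has {2, 3, 4, 5, 6}, so round 3, table 3 must be 7.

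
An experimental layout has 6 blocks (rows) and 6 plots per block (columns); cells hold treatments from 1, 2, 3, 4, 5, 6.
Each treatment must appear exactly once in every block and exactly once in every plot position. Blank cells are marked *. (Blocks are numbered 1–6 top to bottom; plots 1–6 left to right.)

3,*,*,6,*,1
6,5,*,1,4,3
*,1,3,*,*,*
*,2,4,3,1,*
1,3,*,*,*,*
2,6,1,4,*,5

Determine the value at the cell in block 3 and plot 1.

4

Block 1, plot 2: block 1 has {1, 3, 6} and plot 2 has {1, 2, 3, 5, 6}, leaving only 4.
Block 2, plot 3: block 2 has {1, 3, 4, 5, 6} and plot 3 has {1, 3, 4}, leaving only 2.
Block 1, plot 3: block 1 has {1, 3, 4, 6} and plot 3 has {1, 2, 3, 4}, leaving only 5.
Block 1, plot 5: block 1 has {1, 3, 4, 5, 6} and plot 5 has {1, 4}, leaving only 2.
Block 4, plot 1: block 4 has {1, 2, 3, 4} and plot 1 has {1, 2, 3, 6}, leaving only 5.
Block 3 already has {1, 3} and plot 1 already has {1, 2, 3, 5, 6}, so block 3, plot 1 must be 4.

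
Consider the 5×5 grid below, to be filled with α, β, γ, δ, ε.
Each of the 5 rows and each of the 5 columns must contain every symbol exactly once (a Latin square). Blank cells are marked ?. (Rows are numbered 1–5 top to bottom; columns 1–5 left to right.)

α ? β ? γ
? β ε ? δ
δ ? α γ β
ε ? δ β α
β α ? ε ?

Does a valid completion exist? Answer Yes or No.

Row 5, column 5: row 5 together with column 5 already contain {α, β, γ, δ, ε} — every symbol — so nothing can go there. The grid has no valid completion.

No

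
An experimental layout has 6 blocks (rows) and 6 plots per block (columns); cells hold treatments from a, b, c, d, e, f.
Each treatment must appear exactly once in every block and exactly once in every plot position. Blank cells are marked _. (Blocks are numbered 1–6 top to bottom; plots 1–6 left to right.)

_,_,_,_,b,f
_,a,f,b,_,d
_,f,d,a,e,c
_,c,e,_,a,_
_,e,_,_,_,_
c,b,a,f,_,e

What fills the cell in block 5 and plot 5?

f

Block 1, plot 2: block 1 has {b, f} and plot 2 has {a, b, c, e, f}, leaving only d.
Block 1, plot 3: block 1 has {b, d, f} and plot 3 has {a, d, e, f}, leaving only c.
Block 1, plot 4: block 1 has {b, c, d, f} and plot 4 has {a, b, f}, leaving only e.
Block 1, plot 1: block 1 has {b, c, d, e, f} and plot 1 has {c}, leaving only a.
Block 2, plot 1: block 2 has {a, b, d, f} and plot 1 has {a, c}, leaving only e.
Block 2, plot 5: block 2 has {a, b, d, e, f} and plot 5 has {a, b, e}, leaving only c.
Block 3, plot 1: block 3 has {a, c, d, e, f} and plot 1 has {a, c, e}, leaving only b.
Block 4, plot 4: block 4 has {a, c, e} and plot 4 has {a, b, e, f}, leaving only d.
Block 4, plot 1: block 4 has {a, c, d, e} and plot 1 has {a, b, c, e}, leaving only f.
Block 4, plot 6: block 4 has {a, c, d, e, f} and plot 6 has {c, d, e, f}, leaving only b.
Block 5, plot 1: block 5 has {e} and plot 1 has {a, b, c, e, f}, leaving only d.
Block 5 already has {d, e} and plot 5 already has {a, b, c, e}, so block 5, plot 5 must be f.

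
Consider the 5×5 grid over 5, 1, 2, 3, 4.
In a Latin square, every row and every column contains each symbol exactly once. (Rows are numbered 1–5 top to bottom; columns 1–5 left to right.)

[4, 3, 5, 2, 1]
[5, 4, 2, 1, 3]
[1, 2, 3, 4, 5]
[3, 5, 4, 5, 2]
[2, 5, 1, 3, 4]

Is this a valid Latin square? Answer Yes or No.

Row 4 contains 5 twice (at columns 2 and 4), so it is not a permutation.

No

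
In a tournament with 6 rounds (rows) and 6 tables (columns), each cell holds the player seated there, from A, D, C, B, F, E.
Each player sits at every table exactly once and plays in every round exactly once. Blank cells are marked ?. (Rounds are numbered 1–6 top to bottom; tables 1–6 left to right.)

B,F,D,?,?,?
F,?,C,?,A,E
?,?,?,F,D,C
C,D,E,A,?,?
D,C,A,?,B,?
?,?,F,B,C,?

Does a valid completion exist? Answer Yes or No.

No round or table among the givens repeats a symbol, and propagating forced cells runs into no contradiction.
One valid completion exists (for instance, B F D C E A / F B C D A E / A E B F D C / C D E A F B / D C A E B F / E A F B C D).

Yes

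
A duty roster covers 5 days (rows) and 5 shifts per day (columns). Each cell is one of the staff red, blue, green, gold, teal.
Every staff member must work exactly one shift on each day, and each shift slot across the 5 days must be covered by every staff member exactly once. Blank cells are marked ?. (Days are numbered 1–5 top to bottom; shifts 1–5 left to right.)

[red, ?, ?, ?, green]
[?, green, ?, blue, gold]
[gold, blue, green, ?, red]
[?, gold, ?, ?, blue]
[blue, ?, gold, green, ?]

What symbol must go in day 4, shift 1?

green

Day 1, shift 2: day 1 has {red, green} and shift 2 has {blue, green, gold}, leaving only teal.
Day 1, shift 3: day 1 has {red, green, teal} and shift 3 has {green, gold}, leaving only blue.
Day 1, shift 4: day 1 has {red, blue, green, teal} and shift 4 has {blue, green}, leaving only gold.
Day 2, shift 1: day 2 has {blue, green, gold} and shift 1 has {red, blue, gold}, leaving only teal.
Day 4 already has {blue, gold} and shift 1 already has {red, blue, gold, teal}, so day 4, shift 1 must be green.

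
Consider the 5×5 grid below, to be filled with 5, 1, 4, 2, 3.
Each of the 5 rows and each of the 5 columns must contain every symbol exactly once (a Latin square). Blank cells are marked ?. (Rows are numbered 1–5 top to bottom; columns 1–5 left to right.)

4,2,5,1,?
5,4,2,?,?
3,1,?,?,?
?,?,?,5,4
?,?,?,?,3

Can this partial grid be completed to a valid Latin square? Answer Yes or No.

Row 1, column 5: row 1 together with column 5 already contain {5, 1, 4, 2, 3} — every symbol — so nothing can go there. The grid has no valid completion.

No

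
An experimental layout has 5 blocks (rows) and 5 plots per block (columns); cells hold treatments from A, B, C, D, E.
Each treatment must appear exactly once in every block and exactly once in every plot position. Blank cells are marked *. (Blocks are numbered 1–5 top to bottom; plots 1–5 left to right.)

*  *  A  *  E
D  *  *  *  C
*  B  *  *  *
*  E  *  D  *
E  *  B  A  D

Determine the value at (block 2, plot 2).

Block 2 already has {C, D} and plot 2 already has {B, E}, so block 2, plot 2 must be A.

A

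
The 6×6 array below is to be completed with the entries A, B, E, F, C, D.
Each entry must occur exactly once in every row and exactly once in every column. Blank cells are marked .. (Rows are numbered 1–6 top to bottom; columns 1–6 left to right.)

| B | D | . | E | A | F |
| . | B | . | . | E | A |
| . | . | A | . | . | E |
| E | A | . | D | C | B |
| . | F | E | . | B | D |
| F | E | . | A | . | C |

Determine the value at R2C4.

Row 1, column 3: row 1 has {A, B, E, F, D} and column 3 has {A, E}, leaving only C.
Row 3, column 2: row 3 has {A, E} and column 2 has {A, B, E, F, D}, leaving only C.
Row 3, column 1: row 3 has {A, E, C} and column 1 has {B, E, F}, leaving only D.
Row 2, column 1: row 2 has {A, B, E} and column 1 has {B, E, F, D}, leaving only C.
Row 2 already has {A, B, E, C} and column 4 already has {A, E, D}, so row 2, column 4 must be F.

F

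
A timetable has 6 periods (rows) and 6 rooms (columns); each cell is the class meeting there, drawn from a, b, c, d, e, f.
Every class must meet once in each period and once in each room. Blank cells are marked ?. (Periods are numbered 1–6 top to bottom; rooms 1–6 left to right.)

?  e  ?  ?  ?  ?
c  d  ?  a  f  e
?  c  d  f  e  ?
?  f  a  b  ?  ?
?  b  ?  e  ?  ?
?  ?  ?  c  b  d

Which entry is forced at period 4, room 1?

e

Period 1, room 4: period 1 has {e} and room 4 has {a, b, c, e, f}, leaving only d.
Period 2, room 3: period 2 has {a, c, d, e, f} and room 3 has {a, d}, leaving only b.
Period 4, room 6: period 4 has {a, b, f} and room 6 has {d, e}, leaving only c.
Period 4, room 5: period 4 has {a, b, c, f} and room 5 has {b, e, f}, leaving only d.
Period 4 already has {a, b, c, d, f} and room 1 already has {c}, so period 4, room 1 must be e.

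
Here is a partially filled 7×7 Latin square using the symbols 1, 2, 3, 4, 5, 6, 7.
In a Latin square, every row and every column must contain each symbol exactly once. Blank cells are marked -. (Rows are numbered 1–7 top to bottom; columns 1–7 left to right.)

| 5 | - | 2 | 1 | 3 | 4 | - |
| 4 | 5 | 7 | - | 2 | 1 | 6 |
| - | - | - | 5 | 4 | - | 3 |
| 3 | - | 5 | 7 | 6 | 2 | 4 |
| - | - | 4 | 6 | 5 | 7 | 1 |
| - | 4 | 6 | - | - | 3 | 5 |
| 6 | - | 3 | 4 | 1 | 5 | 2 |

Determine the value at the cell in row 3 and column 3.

1

Row 3 already has {3, 4, 5} and column 3 already has {2, 3, 4, 5, 6, 7}, so row 3, column 3 must be 1.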